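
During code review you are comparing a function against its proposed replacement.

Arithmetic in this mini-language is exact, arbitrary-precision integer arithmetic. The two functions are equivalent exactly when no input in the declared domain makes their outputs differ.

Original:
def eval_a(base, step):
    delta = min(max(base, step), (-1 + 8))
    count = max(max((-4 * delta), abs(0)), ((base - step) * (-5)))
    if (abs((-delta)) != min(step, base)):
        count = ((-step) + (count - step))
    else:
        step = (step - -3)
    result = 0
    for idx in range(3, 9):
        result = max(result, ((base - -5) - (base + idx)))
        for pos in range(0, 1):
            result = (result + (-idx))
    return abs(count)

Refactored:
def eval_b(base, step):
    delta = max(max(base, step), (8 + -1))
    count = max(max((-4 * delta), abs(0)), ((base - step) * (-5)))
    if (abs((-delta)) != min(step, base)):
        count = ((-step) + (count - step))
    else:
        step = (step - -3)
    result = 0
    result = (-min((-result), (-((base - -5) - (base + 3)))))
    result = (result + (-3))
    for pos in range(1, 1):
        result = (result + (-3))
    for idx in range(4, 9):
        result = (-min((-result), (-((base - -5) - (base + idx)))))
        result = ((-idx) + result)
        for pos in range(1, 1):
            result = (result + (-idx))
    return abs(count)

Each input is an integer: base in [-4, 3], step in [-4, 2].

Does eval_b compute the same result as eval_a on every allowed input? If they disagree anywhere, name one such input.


The rewrite breaks on base=-4, step=-4, where the results are 24 and 8.
eval_a: delta = -4; count = 16; (abs((-delta)) != min(step, base)) -> true; count = 24; result = 0; [idx=3]; result = 2; [pos=0]; result = -1; [idx=4]; result = 1; [pos=0]; result = -3; [idx=5]; result = 0; [pos=0]; result = -5; [idx=6]; result = -1; [pos=0]; result = -7; [idx=7]; result = -2; [pos=0]; result = -9; [idx=8]; result = -3; [pos=0]; result = -11; return 24
eval_b: delta = 7; count = 0; (abs((-delta)) != min(step, base)) -> true; count = 8; result = 0; result = 2; result = -1; the pos loop: no iterations; [idx=4]; result = 1; result = -3; the pos loop: no iterations; [idx=5]; result = 0; result = -5; the pos loop: no iterations; [idx=6]; result = -1; result = -7; the pos loop: no iterations; [idx=7]; result = -2; result = -9; the pos loop: no iterations; [idx=8]; result = -3; result = -11; the pos loop: no iterations; return 8
verdict: not equivalent; witness: base=-4, step=-4


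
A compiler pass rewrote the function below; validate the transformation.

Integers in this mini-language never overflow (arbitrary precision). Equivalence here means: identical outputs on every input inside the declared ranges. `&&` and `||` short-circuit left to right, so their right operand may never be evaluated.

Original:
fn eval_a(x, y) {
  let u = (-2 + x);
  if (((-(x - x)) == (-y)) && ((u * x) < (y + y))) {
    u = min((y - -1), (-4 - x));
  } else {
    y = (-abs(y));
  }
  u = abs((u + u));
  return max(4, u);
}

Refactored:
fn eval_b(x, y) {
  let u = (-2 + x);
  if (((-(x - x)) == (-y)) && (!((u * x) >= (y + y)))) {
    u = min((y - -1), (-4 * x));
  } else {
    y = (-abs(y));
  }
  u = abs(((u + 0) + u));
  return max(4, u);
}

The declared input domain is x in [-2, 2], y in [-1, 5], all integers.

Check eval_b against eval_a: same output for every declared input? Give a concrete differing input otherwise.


x=1, y=0 yields 10 from eval_a but 8 from eval_b.
verdict: not equivalent; witness: x=1, y=0


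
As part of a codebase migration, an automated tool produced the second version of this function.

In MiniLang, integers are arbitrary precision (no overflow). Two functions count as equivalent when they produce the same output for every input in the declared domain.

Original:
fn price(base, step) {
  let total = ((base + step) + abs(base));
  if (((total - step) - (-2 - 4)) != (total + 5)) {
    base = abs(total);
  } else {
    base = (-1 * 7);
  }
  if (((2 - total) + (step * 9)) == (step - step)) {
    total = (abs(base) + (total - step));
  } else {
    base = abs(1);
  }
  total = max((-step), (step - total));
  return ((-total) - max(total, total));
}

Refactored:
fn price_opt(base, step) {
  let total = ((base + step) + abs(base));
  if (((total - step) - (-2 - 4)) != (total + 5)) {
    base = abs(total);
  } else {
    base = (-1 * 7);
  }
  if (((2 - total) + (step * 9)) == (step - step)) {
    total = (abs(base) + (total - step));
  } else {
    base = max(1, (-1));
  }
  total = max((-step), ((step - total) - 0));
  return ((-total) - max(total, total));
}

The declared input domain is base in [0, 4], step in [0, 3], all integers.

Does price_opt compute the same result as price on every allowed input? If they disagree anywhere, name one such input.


The two versions differ — the changes include min/max/abs usage differs; arithmetic usage differs; constant usage differs.
Spot check at base=1, step=3 — price: total := 5 | (((total - step) - (-2 - 4)) != (total + 5)): true | base := 5 | (((2 - total) + (step * 9)) == (step - step)): false | base := 1 | total := -2 | result 4. price_opt: total := 5 | (((total - step) - (-2 - 4)) != (total + 5)): true | base := 5 | (((2 - total) + (step * 9)) == (step - step)): false | base := 1 | total := -2 | result 4. Both give 4.
Sweeping the whole domain (20 inputs) finds no disagreement.
verdict: equivalent


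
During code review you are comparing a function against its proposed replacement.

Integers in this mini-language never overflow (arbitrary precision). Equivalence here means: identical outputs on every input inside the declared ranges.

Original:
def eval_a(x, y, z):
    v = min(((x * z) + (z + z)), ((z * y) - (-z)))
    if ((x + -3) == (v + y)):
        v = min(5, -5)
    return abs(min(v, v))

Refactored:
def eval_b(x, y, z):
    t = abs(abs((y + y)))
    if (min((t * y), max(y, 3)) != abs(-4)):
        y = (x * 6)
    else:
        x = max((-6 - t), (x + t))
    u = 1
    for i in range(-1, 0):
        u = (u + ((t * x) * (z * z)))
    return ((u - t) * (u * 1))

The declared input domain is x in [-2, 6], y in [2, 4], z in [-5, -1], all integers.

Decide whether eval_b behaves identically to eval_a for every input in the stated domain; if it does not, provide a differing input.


Evaluate both at x=-2, y=2, z=-5.
eval_a: v becomes -15; next ((x + -3) == (v + y)) evaluates to false; next final value 15
eval_b: t becomes 4; next (min((t * y), max(y, 3)) != abs(-4)) evaluates to true; next y becomes -12; next u becomes 1; next at i=-1:; next u becomes -199; next final value 40397
15 against 40397: the behavior changed.
verdict: not equivalent; witness: x=-2, y=2, z=-5


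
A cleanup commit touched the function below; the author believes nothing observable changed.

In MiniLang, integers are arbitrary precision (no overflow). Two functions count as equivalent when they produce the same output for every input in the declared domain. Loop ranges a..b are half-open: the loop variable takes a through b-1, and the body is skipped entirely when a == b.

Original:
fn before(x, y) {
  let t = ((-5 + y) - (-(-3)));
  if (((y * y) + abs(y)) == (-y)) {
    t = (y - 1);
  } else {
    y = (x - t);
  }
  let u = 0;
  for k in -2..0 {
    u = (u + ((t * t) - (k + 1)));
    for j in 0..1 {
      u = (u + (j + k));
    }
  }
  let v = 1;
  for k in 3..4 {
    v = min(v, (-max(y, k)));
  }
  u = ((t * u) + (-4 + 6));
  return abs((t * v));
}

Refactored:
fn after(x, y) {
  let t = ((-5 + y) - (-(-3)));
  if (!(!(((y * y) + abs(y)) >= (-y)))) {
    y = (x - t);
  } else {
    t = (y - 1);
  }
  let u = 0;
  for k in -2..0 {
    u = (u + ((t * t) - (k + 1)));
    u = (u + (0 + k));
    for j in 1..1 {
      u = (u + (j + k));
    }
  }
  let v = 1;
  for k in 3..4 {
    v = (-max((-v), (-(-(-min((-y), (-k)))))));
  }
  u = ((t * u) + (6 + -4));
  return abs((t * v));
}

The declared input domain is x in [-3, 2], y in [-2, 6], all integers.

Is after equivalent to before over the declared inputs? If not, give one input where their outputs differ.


The rewrite breaks on x=-3, y=0, where the results are 3 and 40.
before: t = -8; (((y * y) + abs(y)) == (-y)) -> true; t = -1; u = 0; [k=-2]; u = 2; [j=0]; u = 0; [k=-1]; u = 1; [j=0]; u = 0; v = 1; [k=3]; v = -3; u = 2; return 3
after: t = -8; (!(!(((y * y) + abs(y)) >= (-y)))) -> true; y = 5; u = 0; [k=-2]; u = 65; u = 63; the j loop: no iterations; [k=-1]; u = 127; u = 126; the j loop: no iterations; v = 1; [k=3]; v = -5; u = -1006; return 40
verdict: not equivalent; witness: x=-3, y=0


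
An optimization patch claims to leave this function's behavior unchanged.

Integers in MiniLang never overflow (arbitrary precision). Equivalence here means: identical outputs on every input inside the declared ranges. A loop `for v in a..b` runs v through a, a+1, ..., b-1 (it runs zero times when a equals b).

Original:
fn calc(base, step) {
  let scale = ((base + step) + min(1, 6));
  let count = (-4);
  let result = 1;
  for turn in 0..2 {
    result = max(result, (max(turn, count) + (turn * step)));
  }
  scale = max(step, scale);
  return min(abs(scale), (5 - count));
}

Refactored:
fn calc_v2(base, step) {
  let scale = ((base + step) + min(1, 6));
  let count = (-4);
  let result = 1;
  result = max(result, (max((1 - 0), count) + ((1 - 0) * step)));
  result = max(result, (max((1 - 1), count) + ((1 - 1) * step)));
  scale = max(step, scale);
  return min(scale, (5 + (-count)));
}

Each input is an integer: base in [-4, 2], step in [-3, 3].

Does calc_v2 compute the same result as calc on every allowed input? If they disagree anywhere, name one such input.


There is a counterexample at base=-4, step=-3: 3 on one side, -3 on the other.
calc: scale=-6, then count=-4, then result=1, then (turn=0), then result=1, then (turn=1), then result=1, then scale=-3, then returns 3
calc_v2: scale=-6, then count=-4, then result=1, then result=1, then result=1, then scale=-3, then returns -3
verdict: not equivalent; witness: base=-4, step=-3


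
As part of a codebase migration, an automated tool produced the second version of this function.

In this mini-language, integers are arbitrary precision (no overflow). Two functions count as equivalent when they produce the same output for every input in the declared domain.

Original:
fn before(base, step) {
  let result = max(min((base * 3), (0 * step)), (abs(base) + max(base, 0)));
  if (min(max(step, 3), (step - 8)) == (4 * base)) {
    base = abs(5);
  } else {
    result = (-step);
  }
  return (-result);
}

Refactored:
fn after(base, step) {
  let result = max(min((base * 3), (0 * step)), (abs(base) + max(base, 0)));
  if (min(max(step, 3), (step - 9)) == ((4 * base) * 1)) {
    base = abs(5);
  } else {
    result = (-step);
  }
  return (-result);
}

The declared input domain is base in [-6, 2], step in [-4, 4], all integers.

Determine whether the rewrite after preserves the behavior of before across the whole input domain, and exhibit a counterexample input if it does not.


The rewrite breaks on base=-3, step=-4, where the results are -3 and -4.
before: result = 3; (min(max(step, 3), (step - 8)) == (4 * base)) -> true; base = 5; return -3
after: result = 3; (min(max(step, 3), (step - 9)) == ((4 * base) * 1)) -> false; result = 4; return -4
verdict: not equivalent; witness: base=-3, step=-4


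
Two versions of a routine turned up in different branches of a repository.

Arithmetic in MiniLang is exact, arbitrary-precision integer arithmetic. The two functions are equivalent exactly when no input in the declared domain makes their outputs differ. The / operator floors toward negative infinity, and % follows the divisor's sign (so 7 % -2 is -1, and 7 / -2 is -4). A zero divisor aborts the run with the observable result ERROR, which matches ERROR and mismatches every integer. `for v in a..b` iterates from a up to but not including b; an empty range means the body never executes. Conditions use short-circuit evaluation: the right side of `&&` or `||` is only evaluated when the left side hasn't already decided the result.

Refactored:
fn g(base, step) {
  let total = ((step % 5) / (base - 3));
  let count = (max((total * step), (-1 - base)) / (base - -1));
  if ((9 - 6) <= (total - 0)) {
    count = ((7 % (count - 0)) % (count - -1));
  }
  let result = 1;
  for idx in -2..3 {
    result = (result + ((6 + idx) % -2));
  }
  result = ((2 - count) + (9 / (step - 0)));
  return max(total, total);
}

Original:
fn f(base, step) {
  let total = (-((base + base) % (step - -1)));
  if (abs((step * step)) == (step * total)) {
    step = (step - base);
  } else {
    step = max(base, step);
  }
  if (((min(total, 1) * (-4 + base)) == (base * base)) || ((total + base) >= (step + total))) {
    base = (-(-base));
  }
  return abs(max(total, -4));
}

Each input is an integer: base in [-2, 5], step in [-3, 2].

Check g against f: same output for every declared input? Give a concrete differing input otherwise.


The rewrite breaks on base=-2, step=-3, where the results are 0 and -1.
f: total=0, then (abs((step * step)) == (step * total)) is false, then step=-2, then (((min(total, 1) * (-4 + base)) == (base * base)) || ((total + base) >= (step + total))) is true, then base=-2, then returns 0
g: total=-1, then count=-3, then ((9 - 6) <= (total - 0)) is false, then result=1, then (idx=-2), then result=1, then (idx=-1), then result=0, then (idx=0), then result=0, then (idx=1), then result=-1, then (idx=2), then result=-1, then result=2, then returns -1
verdict: not equivalent; witness: base=-2, step=-3


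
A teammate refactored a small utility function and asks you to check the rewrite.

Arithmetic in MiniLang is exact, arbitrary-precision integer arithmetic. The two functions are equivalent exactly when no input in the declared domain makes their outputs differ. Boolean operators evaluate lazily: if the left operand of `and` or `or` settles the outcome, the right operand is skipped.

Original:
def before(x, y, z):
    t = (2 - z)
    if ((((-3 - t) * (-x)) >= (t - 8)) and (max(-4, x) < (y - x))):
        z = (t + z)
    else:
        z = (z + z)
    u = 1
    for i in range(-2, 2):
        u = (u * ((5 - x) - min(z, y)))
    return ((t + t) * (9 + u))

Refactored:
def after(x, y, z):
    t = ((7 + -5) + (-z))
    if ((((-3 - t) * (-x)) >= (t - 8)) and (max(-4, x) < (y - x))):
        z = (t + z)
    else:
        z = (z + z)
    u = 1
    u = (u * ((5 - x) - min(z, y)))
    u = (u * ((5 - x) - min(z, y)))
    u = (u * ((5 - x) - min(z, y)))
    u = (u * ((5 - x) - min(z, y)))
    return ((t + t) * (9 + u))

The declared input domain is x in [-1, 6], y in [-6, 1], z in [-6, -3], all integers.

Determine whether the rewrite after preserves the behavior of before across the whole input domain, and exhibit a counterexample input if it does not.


Equivalent — the differences include loop structure differs, and arithmetic usage differs, and local variable names differ, and constant usage differs, and min/max/abs usage differs, and statement counts differ, yet no declared input distinguishes the two.
One worked example (x=1, y=1, z=-6) — before: t := 8 | ((((-3 - t) * (-x)) >= (t - 8)) and (max(-4, x) < (y - x))): false | z := -12 | u := 1 | iter i=-2: | u := 16 | iter i=-1: | u := 256 | iter i=0: | u := 4096 | iter i=1: | u := 65536 | result 1048720; after: t := 8 | ((((-3 - t) * (-x)) >= (t - 8)) and (max(-4, x) < (y - x))): false | z := -12 | u := 1 | u := 16 | u := 256 | u := 4096 | u := 65536 | result 1048720; agreement on 1048720.
Across all 256 domain points the two functions coincide.
verdict: equivalent


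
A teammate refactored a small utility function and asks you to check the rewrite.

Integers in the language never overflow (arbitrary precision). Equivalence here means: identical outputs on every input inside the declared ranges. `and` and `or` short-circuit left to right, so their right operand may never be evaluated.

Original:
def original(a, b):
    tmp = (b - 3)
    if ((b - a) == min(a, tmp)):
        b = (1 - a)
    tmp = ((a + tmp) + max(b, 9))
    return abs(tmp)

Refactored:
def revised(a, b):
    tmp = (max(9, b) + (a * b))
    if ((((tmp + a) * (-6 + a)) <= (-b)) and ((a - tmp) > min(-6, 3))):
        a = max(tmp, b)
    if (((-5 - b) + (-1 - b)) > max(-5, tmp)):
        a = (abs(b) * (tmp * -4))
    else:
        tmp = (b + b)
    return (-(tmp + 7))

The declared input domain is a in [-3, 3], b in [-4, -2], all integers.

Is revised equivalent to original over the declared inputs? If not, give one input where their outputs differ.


Run the pair on a=-3, b=-3.
original: tmp = -6; ((b - a) == min(a, tmp)) -> false; tmp = 0; return 0
revised: tmp = 18; ((((tmp + a) * (-6 + a)) <= (-b)) and ((a - tmp) > min(-6, 3))) -> false; (((-5 - b) + (-1 - b)) > max(-5, tmp)) -> false; tmp = -6; return -1
0 != -1, so the rewrite changes behavior.
verdict: not equivalent; witness: a=-3, b=-3


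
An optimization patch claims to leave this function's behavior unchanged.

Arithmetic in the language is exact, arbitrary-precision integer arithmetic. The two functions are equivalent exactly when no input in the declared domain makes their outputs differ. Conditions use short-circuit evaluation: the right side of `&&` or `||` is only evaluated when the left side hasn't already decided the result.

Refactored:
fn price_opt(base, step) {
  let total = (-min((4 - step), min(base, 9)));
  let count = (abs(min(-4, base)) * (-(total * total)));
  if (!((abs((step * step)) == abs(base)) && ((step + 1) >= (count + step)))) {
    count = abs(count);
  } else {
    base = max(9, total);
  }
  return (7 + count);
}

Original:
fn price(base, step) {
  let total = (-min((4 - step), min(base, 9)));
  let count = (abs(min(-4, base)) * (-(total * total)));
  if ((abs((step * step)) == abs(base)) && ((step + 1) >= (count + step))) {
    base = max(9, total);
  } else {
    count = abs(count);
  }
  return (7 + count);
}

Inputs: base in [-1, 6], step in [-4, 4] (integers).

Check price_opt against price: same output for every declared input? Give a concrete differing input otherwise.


Reading the diff, among the changes: boolean connective usage differs.
As a probe, take base=1, step=-3: price runs total = -1; count = -4; ((abs((step * step)) == abs(base)) && ((step + 1) >= (count + step))) -> false; count = 4; return 11; price_opt runs total = -1; count = -4; (!((abs((step * step)) == abs(base)) && ((step + 1) >= (count + step)))) -> true; count = 4; return 11; both end at 11.
An exhaustive pass over the 72 declared inputs shows identical outputs.
verdict: equivalent


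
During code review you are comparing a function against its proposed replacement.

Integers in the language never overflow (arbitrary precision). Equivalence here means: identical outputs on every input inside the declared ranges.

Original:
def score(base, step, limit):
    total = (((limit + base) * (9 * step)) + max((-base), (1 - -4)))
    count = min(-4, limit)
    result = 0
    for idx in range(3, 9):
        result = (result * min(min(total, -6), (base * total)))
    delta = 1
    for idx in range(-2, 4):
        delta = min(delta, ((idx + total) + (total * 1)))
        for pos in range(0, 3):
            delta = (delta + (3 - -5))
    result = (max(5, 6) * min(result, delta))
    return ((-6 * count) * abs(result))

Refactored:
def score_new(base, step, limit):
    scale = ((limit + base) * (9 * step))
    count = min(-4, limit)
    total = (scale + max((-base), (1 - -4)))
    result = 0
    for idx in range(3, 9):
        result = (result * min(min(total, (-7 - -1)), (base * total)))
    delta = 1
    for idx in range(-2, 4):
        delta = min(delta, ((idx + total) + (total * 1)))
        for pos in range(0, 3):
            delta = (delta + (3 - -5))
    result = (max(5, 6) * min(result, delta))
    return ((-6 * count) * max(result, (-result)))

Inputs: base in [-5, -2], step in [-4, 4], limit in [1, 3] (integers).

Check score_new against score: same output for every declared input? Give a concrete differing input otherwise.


Behavior is preserved: although statement counts differ; arithmetic usage differs; min/max/abs usage differs; constant usage differs; local variable names differ, the outputs never diverge.
Spot check at base=-2, step=0, limit=2 — score: total=5, then count=-4, then result=0, then (idx=3), then result=0, then (idx=4), then result=0, then (idx=5), then result=0, then (idx=6), then result=0, then (idx=7), then result=0, then (idx=8), then result=0, then delta=1, then (idx=-2), then delta=1, then (pos=0), then delta=9, then (pos=1), then delta=17, then (pos=2), then delta=25, then (idx=-1), then delta=9, then (pos=0), then delta=17, then (pos=1), then delta=25, then (pos=2), then delta=33, then (idx=0), then delta=10, then (pos=0), then delta=18, then (pos=1), then delta=26, then (pos=2), then delta=34, then (idx=1), then delta=11, then (pos=0), then delta=19, then (pos=1), then delta=27, then (pos=2), then delta=35, then (idx=2), then delta=12, then (pos=0), then delta=20, then (pos=1), then delta=28, then (pos=2), then delta=36, then (idx=3), then delta=13, then (pos=0), then delta=21, then (pos=1), then delta=29, then (pos=2), then delta=37, then result=0, then returns 0. score_new: scale=0, then count=-4, then total=5, then result=0, then (idx=3), then result=0, then (idx=4), then result=0, then (idx=5), then result=0, then (idx=6), then result=0, then (idx=7), then result=0, then (idx=8), then result=0, then delta=1, then (idx=-2), then delta=1, then (pos=0), then delta=9, then (pos=1), then delta=17, then (pos=2), then delta=25, then (idx=-1), then delta=9, then (pos=0), then delta=17, then (pos=1), then delta=25, then (pos=2), then delta=33, then (idx=0), then delta=10, then (pos=0), then delta=18, then (pos=1), then delta=26, then (pos=2), then delta=34, then (idx=1), then delta=11, then (pos=0), then delta=19, then (pos=1), then delta=27, then (pos=2), then delta=35, then (idx=2), then delta=12, then (pos=0), then delta=20, then (pos=1), then delta=28, then (pos=2), then delta=36, then (idx=3), then delta=13, then (pos=0), then delta=21, then (pos=1), then delta=29, then (pos=2), then delta=37, then result=0, then returns 0. Both give 0.
An exhaustive pass over the 108 declared inputs shows identical outputs.
verdict: equivalent


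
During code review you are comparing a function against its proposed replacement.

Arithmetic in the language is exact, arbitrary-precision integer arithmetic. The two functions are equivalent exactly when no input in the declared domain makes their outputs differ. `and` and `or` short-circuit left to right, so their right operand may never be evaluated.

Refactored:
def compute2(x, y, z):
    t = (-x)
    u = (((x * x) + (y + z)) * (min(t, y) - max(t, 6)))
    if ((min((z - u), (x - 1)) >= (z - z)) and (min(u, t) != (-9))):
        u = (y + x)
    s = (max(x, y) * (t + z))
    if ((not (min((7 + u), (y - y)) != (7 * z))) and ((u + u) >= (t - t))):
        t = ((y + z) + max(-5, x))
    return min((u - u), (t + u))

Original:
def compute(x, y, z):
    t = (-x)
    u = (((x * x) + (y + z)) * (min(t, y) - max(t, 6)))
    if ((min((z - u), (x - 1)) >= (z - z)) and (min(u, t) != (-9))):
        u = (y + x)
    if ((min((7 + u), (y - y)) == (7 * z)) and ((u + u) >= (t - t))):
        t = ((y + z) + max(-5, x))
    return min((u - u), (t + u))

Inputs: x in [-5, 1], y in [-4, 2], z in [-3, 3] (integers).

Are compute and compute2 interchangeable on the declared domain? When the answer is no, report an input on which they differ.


Changes here: arithmetic usage differs, statement counts differ, boolean connective usage differs, comparison usage differs, min/max/abs usage differs, local variable names differ; the full 343-point sweep finds no disagreement.
verdict: equivalent


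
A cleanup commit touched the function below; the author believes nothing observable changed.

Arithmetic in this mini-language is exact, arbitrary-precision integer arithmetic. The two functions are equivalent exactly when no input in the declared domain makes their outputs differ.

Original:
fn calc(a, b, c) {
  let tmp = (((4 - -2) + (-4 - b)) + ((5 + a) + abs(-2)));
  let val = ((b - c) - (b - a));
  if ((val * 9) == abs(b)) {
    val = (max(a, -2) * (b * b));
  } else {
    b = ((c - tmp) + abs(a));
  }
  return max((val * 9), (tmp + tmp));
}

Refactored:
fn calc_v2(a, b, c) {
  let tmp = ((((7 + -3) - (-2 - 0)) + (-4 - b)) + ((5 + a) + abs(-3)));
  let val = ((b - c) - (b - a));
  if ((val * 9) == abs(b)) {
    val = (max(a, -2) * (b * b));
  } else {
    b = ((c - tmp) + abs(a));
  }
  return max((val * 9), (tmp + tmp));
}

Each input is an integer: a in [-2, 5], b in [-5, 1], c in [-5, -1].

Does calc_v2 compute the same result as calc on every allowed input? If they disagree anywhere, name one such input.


Take a=-2, b=-5, c=-4.
calc: tmp=12, then val=2, then ((val * 9) == abs(b)) is false, then b=-14, then returns 24
calc_v2: tmp=13, then val=2, then ((val * 9) == abs(b)) is false, then b=-15, then returns 26
24 and 26 differ, so these are not the same function on this domain.
verdict: not equivalent; witness: a=-2, b=-5, c=-4


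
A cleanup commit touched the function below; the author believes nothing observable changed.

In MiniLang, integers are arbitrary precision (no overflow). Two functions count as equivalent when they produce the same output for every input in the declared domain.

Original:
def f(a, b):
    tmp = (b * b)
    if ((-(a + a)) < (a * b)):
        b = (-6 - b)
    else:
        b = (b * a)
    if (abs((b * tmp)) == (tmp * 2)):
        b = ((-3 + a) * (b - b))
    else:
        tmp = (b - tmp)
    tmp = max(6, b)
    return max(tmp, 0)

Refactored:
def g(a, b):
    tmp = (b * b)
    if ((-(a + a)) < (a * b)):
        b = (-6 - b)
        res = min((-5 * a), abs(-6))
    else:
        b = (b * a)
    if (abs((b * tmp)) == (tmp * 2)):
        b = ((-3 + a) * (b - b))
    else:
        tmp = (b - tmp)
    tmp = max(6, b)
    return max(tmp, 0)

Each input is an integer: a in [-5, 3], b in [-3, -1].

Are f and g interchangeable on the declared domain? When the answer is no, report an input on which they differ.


Behavior is preserved: although min/max/abs usage differs; also local variable names differ; also statement counts differ; also constant usage differs; also arithmetic usage differs, the outputs never diverge.
One worked example (a=-3, b=-2) — f: tmp=4, then ((-(a + a)) < (a * b)) is false, then b=6, then (abs((b * tmp)) == (tmp * 2)) is false, then tmp=2, then tmp=6, then returns 6; g: tmp=4, then ((-(a + a)) < (a * b)) is false, then b=6, then (abs((b * tmp)) == (tmp * 2)) is false, then tmp=2, then tmp=6, then returns 6; agreement on 6.
Sweeping the whole domain (27 inputs) finds no disagreement.
verdict: equivalent


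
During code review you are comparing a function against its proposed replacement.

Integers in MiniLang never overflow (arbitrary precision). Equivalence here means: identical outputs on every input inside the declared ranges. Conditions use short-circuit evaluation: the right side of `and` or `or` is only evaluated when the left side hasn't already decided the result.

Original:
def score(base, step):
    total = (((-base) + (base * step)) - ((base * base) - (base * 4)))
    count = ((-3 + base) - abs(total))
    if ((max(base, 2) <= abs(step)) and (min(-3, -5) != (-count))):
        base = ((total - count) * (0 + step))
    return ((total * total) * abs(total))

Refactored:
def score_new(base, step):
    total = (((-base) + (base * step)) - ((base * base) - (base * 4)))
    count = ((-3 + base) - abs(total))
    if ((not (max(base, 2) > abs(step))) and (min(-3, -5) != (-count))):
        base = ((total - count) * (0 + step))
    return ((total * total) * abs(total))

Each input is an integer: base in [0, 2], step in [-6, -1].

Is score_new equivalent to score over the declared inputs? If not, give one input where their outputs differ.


Although comparison usage differs; also boolean connective usage differs, 18/18 inputs agree.
verdict: equivalent


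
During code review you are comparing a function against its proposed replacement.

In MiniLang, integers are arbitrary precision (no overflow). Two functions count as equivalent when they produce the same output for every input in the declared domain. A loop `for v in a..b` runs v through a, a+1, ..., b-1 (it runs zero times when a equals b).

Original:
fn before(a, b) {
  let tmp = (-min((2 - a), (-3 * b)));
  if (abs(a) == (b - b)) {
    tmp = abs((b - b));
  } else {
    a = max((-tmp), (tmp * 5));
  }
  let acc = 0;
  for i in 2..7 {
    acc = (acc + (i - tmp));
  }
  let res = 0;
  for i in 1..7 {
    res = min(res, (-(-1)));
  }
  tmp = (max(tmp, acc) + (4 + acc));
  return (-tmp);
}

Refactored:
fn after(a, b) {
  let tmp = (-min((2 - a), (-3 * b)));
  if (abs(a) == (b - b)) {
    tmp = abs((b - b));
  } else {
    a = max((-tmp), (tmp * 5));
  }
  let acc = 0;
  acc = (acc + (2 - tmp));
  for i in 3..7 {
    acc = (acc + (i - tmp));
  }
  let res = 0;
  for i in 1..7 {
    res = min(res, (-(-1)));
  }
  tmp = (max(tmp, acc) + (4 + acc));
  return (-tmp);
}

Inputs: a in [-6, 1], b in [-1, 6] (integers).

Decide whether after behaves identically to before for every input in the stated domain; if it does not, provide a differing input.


Changes here: arithmetic usage differs; also statement counts differ; also loop structure differs; also constant usage differs; the full 64-point sweep finds no disagreement.
verdict: equivalent


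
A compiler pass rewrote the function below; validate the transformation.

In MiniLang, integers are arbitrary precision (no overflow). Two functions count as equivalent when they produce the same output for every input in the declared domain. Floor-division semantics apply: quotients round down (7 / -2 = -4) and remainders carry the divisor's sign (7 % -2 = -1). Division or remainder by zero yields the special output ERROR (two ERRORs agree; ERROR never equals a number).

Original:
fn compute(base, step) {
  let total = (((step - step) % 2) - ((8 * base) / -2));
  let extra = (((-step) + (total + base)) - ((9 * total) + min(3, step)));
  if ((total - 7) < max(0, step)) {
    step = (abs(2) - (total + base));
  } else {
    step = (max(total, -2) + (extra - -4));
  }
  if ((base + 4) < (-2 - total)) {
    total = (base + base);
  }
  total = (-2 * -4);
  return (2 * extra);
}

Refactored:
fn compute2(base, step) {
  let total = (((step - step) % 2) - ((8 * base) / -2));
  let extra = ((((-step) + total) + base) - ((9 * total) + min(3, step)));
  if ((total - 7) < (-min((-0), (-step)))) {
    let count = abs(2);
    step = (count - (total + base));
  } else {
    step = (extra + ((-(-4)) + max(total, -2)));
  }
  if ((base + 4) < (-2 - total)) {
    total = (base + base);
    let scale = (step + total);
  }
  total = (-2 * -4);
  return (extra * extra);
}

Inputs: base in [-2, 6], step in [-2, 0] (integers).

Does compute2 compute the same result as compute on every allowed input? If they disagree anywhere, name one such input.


These are not equivalent — on base=-2, step=-2 the outputs split (132 vs 4356).
compute: total becomes -8; next extra becomes 66; next ((total - 7) < max(0, step)) evaluates to true; next step becomes 12; next ((base + 4) < (-2 - total)) evaluates to true; next total becomes -4; next total becomes 8; next final value 132
compute2: total becomes -8; next extra becomes 66; next ((total - 7) < (-min((-0), (-step)))) evaluates to true; next count becomes 2; next step becomes 12; next ((base + 4) < (-2 - total)) evaluates to true; next total becomes -4; next scale becomes 8; next total becomes 8; next final value 4356
verdict: not equivalent; witness: base=-2, step=-2


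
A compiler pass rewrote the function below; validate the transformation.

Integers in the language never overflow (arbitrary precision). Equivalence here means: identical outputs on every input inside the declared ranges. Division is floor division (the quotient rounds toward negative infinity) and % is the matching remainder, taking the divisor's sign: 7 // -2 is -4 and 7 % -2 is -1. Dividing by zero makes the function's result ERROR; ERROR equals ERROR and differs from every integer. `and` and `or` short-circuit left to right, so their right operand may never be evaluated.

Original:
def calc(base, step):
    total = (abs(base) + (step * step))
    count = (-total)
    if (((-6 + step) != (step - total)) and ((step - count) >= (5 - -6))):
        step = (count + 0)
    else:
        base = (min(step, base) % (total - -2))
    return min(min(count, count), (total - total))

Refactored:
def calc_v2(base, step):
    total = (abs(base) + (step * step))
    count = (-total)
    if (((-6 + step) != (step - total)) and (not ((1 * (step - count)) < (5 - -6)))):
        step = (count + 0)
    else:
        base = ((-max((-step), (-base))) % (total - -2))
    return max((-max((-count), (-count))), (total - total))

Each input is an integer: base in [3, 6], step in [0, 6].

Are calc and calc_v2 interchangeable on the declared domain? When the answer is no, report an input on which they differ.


Take base=3, step=0.
calc: total = 3; count = -3; (((-6 + step) != (step - total)) and ((step - count) >= (5 - -6))) -> false; base = 0; return -3
calc_v2: total = 3; count = -3; (((-6 + step) != (step - total)) and (not ((1 * (step - count)) < (5 - -6)))) -> false; base = 0; return 0
-3 vs 0 — the two versions disagree here.
verdict: not equivalent; witness: base=3, step=0


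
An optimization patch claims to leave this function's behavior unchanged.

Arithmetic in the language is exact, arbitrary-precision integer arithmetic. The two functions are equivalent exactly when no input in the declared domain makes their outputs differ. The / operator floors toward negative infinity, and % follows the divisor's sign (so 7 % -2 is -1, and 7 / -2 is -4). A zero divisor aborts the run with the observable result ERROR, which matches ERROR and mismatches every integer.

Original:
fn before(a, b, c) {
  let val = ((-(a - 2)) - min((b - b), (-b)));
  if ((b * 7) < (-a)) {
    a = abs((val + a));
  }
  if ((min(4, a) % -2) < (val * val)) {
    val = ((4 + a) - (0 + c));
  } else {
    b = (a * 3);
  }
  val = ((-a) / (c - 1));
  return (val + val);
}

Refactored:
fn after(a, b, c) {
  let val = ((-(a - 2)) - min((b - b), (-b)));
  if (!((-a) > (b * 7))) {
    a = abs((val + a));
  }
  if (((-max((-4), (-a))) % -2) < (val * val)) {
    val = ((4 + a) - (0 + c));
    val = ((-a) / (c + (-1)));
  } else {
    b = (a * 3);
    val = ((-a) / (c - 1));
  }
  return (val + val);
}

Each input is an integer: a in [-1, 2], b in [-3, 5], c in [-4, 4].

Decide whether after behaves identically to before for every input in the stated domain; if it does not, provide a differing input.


Consider the input a=-1, b=-3, c=-4.
before: val := 3 | ((b * 7) < (-a)): true | a := 2 | ((min(4, a) % -2) < (val * val)): true | val := 10 | val := 0 | result 0
after: val := 3 | (!((-a) > (b * 7))): false | (((-max((-4), (-a))) % -2) < (val * val)): true | val := 7 | val := -1 | result -2
0 and -2 differ, so these are not the same function on this domain.
verdict: not equivalent; witness: a=-1, b=-3, c=-4


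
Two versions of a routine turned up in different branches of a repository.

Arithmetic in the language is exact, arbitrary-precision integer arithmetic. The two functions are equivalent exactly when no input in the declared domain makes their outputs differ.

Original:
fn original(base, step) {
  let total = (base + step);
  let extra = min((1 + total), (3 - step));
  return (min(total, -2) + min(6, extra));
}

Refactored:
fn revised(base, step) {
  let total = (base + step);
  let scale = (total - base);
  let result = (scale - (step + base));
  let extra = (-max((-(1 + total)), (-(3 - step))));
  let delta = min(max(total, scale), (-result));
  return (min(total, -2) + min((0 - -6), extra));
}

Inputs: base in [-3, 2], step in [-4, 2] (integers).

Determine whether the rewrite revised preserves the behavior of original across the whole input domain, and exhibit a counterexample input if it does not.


This is a faithful refactor — statement counts differ, and arithmetic usage differs, and min/max/abs usage differs, and local variable names differ, and constant usage differs, but the computed results match everywhere.
Tracing base=-2, step=0: original: total := -2 | extra := -1 | result -3 | revised: total := -2 | scale := 0 | result := 2 | extra := -1 | delta := -2 | result -3 — matching result -3.
Every one of the 42 inputs gives matching results.
verdict: equivalent


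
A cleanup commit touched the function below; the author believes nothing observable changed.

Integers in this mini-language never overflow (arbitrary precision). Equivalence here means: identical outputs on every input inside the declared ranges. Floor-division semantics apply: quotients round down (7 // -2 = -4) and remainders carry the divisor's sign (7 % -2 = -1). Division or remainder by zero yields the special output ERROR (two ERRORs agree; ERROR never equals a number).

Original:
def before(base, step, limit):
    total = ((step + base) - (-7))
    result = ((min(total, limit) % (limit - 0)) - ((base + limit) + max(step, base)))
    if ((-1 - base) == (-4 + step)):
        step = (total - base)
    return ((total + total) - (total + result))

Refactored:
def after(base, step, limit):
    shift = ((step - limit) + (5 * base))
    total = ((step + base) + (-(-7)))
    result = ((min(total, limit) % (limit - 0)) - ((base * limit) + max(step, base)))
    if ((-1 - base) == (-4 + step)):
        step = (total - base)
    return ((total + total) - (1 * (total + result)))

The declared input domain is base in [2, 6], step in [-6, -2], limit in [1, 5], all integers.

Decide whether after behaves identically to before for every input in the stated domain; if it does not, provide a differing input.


Try base=2, step=-6, limit=1.
before: total becomes 3; next result becomes -5; next ((-1 - base) == (-4 + step)) evaluates to false; next final value 8
after: shift becomes 3; next total becomes 3; next result becomes -4; next ((-1 - base) == (-4 + step)) evaluates to false; next final value 7
8 vs 7 — the two versions disagree here.
verdict: not equivalent; witness: base=2, step=-6, limit=1


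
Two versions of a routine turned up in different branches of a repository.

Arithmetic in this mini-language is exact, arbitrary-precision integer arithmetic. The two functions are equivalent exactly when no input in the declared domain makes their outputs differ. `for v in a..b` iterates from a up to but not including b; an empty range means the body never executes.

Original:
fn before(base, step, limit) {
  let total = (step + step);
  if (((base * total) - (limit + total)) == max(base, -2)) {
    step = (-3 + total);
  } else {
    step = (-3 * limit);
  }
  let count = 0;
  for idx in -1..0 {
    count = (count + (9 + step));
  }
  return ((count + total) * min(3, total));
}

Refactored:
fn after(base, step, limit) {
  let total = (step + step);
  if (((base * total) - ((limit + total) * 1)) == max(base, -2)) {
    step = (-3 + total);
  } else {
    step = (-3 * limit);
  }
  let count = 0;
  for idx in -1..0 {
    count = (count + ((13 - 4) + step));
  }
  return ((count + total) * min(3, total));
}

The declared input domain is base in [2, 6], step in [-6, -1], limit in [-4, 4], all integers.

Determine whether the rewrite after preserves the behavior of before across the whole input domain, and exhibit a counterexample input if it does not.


Equivalent — the differences include arithmetic usage differs, constant usage differs, yet no declared input distinguishes the two.
Spot check at base=6, step=-3, limit=1 — before: total := -6 | (((base * total) - (limit + total)) == max(base, -2)): false | step := -3 | count := 0 | iter idx=-1: | count := 6 | result 0. after: total := -6 | (((base * total) - ((limit + total) * 1)) == max(base, -2)): false | step := -3 | count := 0 | iter idx=-1: | count := 6 | result 0. Both give 0.
An exhaustive pass over the 270 declared inputs shows identical outputs.
verdict: equivalent


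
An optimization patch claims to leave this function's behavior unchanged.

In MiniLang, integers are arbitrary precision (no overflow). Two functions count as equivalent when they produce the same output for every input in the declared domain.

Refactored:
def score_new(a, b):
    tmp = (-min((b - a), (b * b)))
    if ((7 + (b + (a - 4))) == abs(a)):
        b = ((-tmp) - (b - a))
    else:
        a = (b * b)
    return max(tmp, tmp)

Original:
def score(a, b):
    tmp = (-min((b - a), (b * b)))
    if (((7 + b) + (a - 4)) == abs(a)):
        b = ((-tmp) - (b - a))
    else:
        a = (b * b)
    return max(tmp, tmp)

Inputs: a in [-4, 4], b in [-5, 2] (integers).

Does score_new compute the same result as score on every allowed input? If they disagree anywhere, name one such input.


The two are interchangeable: same computation, different form, and every declared input agrees.
One worked example (a=3, b=-3) — score: tmp=6, then (((7 + b) + (a - 4)) == abs(a)) is true, then b=0, then returns 6; score_new: tmp=6, then ((7 + (b + (a - 4))) == abs(a)) is true, then b=0, then returns 6; agreement on 6.
Across all 72 domain points the two functions coincide.
verdict: equivalent
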